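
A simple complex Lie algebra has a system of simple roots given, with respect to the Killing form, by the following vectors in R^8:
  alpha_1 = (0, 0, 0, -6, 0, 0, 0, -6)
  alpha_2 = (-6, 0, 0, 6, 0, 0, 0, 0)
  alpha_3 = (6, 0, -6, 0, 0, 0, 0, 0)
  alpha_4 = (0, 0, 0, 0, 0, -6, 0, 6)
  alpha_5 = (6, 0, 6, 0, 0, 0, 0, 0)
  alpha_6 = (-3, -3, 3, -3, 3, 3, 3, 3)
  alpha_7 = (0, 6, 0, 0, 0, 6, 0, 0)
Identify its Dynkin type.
Compute the Cartan integers a_ij = 2(alpha_i, alpha_j)/(alpha_j, alpha_j); the resulting 7x7 Cartan matrix is
[[2, -1, 0, -1, 0, 0, 0], [-1, 2, -1, 0, -1, 0, 0], [0, -1, 2, 0, 0, -1, 0], [-1, 0, 0, 2, 0, 0, -1], [0, -1, 0, 0, 2, 0, 0], [0, 0, -1, 0, 0, 2, 0], [0, 0, 0, -1, 0, 0, 2]].
All simple roots have the same length, so the diagram is simply laced. The associated Dynkin diagram is a chain of 6 nodes with one extra node attached to the third node from one end (E_7), so the type is E_7.

E_7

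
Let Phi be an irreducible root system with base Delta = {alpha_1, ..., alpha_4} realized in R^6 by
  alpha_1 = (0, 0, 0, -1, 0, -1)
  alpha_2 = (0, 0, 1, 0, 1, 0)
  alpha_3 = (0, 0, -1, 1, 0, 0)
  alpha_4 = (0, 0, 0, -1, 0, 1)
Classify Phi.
D4

Compute the Cartan integers a_ij = 2(alpha_i, alpha_j)/(alpha_j, alpha_j); the resulting 4x4 Cartan matrix is
[[2, 0, -1, 0], [0, 2, -1, 0], [-1, -1, 2, -1], [0, 0, -1, 2]].
All simple roots have the same length, so the diagram is simply laced. The associated Dynkin diagram is a chain of 2 nodes with a fork of two nodes at one end (D_4), so the type is D_4 (the algebra so(8)).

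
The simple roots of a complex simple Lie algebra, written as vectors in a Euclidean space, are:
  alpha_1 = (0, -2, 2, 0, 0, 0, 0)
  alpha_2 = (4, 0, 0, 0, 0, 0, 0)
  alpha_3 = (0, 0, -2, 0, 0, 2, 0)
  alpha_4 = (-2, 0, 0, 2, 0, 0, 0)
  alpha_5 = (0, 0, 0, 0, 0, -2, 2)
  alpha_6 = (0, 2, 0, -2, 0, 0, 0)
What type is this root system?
Compute the Cartan integers a_ij = 2(alpha_i, alpha_j)/(alpha_j, alpha_j); the resulting 6x6 Cartan matrix is
[[2, 0, -1, 0, 0, -1], [0, 2, 0, -2, 0, 0], [-1, 0, 2, 0, -1, 0], [0, -1, 0, 2, 0, -1], [0, 0, -1, 0, 2, 0], [-1, 0, 0, -1, 0, 2]].
The roots have two lengths (squared-length ratio 2:1); the short ones are alpha_{1,3,4,5,6}. The associated Dynkin diagram is a chain of 6 nodes with a double edge at one end; the terminal node there is the unique long simple root (C_6), so the type is C_6 (the algebra sp(12)).

C_6 (sp(12))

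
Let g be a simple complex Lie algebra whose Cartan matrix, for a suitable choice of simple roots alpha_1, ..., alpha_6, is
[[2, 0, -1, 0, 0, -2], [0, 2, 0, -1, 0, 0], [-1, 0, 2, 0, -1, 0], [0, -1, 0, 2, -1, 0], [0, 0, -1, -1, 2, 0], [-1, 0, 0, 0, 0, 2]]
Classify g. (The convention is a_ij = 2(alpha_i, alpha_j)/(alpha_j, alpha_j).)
The matrix has rank 6 with 2's on the diagonal. Reading the off-diagonal entries as Dynkin edges (a single edge where a_ij = a_ji = -1; a double or triple edge where a_ij * a_ji = 2 or 3), the diagram is a chain of 6 nodes with a double edge at one end; the terminal node there is the unique short simple root (B_6). One simple-root ordering that puts it in standard form is (alpha_2, alpha_4, alpha_5, alpha_3, alpha_1, alpha_6). So the algebra is type B_6, i.e. so(13).

type B_6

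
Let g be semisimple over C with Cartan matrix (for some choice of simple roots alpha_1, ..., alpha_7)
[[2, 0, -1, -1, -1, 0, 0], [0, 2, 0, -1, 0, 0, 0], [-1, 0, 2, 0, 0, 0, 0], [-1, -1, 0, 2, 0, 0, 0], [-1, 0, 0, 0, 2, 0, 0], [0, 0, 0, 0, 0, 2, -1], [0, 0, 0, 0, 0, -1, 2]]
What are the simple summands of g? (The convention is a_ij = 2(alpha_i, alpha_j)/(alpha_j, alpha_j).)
The diagram associated to this matrix has two connected components: the simple roots {alpha_6, alpha_7} form a chain of 2 nodes with single edges (A_2), and {alpha_1, alpha_2, alpha_3, alpha_4, alpha_5} form a chain of 3 nodes with a fork of two nodes at one end (D_5). A semisimple Lie algebra decomposes uniquely as the direct sum of simple ideals, one per connected component of its Dynkin diagram, so g ≅ A_2 ⊕ D_5 (dimension 8 + 45 = 53).

A_2 + D_5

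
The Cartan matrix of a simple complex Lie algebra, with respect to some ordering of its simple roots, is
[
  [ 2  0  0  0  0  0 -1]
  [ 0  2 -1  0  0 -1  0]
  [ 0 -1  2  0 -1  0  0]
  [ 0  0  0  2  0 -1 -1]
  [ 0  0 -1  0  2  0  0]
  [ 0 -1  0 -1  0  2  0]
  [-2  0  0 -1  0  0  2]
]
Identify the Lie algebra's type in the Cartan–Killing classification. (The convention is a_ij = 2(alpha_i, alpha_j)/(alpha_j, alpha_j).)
The matrix has rank 7 with 2's on the diagonal. Reading the off-diagonal entries as Dynkin edges (a single edge where a_ij = a_ji = -1; a double or triple edge where a_ij * a_ji = 2 or 3), the diagram is a chain of 7 nodes with a double edge at one end; the terminal node there is the unique short simple root (B_7). One simple-root ordering that puts it in standard form is (alpha_5, alpha_3, alpha_2, alpha_6, alpha_4, alpha_7, alpha_1). So the algebra is type B_7, i.e. so(15).

B_7 (so(15))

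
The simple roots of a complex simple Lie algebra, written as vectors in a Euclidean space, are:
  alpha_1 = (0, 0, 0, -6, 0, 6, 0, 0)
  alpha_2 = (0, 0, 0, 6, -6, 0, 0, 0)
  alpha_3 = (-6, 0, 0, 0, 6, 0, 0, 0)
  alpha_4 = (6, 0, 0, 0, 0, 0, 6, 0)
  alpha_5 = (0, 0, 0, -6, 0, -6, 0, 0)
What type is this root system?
D_5

Compute the Cartan integers a_ij = 2(alpha_i, alpha_j)/(alpha_j, alpha_j); the resulting 5x5 Cartan matrix is
[[2, -1, 0, 0, 0], [-1, 2, -1, 0, -1], [0, -1, 2, -1, 0], [0, 0, -1, 2, 0], [0, -1, 0, 0, 2]].
All simple roots have the same length, so the diagram is simply laced. The associated Dynkin diagram is a chain of 3 nodes with a fork of two nodes at one end (D_5), so the type is D_5 (the algebra so(10)).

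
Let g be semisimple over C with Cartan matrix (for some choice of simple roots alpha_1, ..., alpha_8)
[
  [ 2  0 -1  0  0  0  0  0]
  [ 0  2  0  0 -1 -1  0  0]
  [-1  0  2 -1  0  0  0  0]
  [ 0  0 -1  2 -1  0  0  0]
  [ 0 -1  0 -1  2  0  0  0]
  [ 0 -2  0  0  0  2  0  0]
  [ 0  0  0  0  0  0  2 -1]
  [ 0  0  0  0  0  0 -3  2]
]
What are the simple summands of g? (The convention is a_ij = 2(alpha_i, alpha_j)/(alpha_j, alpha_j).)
C6 + G2

The diagram associated to this matrix has two connected components: the simple roots {alpha_1, alpha_2, alpha_3, alpha_4, alpha_5, alpha_6} form a chain of 6 nodes with a double edge at one end; the terminal node there is the unique long simple root (C_6), and {alpha_7, alpha_8} form two nodes joined by a triple edge (G_2). A semisimple Lie algebra decomposes uniquely as the direct sum of simple ideals, one per connected component of its Dynkin diagram, so g ≅ C_6 ⊕ G_2 (dimension 78 + 14 = 92).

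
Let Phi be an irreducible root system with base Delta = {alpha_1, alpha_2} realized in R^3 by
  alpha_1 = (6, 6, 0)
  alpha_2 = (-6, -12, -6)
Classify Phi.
Compute the Cartan integers a_ij = 2(alpha_i, alpha_j)/(alpha_j, alpha_j); the resulting 2x2 Cartan matrix is
[[2, -1], [-3, 2]].
The roots have two lengths (squared-length ratio 3:1); the short ones are alpha_{1}. The associated Dynkin diagram is two nodes joined by a triple edge (G_2), so the type is G_2.

type G_2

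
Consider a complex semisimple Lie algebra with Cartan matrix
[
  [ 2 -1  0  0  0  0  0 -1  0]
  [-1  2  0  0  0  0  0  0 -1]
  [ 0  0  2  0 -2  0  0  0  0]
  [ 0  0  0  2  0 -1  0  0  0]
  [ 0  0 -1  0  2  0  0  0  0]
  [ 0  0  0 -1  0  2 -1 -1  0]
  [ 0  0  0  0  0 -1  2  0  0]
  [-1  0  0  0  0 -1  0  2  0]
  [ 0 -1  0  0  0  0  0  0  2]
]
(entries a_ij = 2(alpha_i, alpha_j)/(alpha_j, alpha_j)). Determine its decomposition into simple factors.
B_2 (so(5)) ⊕ D_7 (so(14))

The diagram associated to this matrix has two connected components: the simple roots {alpha_3, alpha_5} form a chain of 2 nodes with a double edge at one end; the terminal node there is the unique short simple root (B_2), and {alpha_1, alpha_2, alpha_4, alpha_6, alpha_7, alpha_8, alpha_9} form a chain of 5 nodes with a fork of two nodes at one end (D_7). A semisimple Lie algebra decomposes uniquely as the direct sum of simple ideals, one per connected component of its Dynkin diagram, so g ≅ B_2 ⊕ D_7 (dimension 10 + 91 = 101).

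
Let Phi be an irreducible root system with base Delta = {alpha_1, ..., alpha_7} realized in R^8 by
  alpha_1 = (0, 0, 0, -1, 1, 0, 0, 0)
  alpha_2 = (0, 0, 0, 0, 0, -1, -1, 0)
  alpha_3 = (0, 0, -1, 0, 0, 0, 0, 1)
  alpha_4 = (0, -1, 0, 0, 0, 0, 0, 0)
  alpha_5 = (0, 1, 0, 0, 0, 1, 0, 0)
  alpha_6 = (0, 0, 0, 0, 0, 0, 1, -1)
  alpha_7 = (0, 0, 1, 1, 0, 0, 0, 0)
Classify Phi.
Compute the Cartan integers a_ij = 2(alpha_i, alpha_j)/(alpha_j, alpha_j); the resulting 7x7 Cartan matrix is
[[2, 0, 0, 0, 0, 0, -1], [0, 2, 0, 0, -1, -1, 0], [0, 0, 2, 0, 0, -1, -1], [0, 0, 0, 2, -1, 0, 0], [0, -1, 0, -2, 2, 0, 0], [0, -1, -1, 0, 0, 2, 0], [-1, 0, -1, 0, 0, 0, 2]].
The roots have two lengths (squared-length ratio 2:1); the short ones are alpha_{4}. The associated Dynkin diagram is a chain of 7 nodes with a double edge at one end; the terminal node there is the unique short simple root (B_7), so the type is B_7 (the algebra so(15)).

B7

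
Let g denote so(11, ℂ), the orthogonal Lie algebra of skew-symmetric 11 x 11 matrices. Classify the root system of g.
This is so(11) with 11 odd, which has dimension 11(11-1)/2 = 55 and rank (11-1)/2 = 5. In the classification of classical Lie algebras, the orthogonal algebra so(2n+1) in an odd number of variables has type B_n; here n = 5, so the Dynkin diagram is a chain of 5 nodes with a double edge at one end; the terminal node there is the unique short simple root (B_5). Hence the type is B_5.

type B_5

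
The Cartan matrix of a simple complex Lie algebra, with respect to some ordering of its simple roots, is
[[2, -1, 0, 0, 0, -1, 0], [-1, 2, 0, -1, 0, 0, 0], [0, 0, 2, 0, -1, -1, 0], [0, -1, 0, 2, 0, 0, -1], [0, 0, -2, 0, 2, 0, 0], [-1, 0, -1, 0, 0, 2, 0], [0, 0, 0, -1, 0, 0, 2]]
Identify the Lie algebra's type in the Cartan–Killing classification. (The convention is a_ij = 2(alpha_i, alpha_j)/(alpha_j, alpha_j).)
type C_7

The matrix has rank 7 with 2's on the diagonal. Reading the off-diagonal entries as Dynkin edges (a single edge where a_ij = a_ji = -1; a double or triple edge where a_ij * a_ji = 2 or 3), the diagram is a chain of 7 nodes with a double edge at one end; the terminal node there is the unique long simple root (C_7). One simple-root ordering that puts it in standard form is (alpha_7, alpha_4, alpha_2, alpha_1, alpha_6, alpha_3, alpha_5). So the algebra is type C_7, i.e. sp(14).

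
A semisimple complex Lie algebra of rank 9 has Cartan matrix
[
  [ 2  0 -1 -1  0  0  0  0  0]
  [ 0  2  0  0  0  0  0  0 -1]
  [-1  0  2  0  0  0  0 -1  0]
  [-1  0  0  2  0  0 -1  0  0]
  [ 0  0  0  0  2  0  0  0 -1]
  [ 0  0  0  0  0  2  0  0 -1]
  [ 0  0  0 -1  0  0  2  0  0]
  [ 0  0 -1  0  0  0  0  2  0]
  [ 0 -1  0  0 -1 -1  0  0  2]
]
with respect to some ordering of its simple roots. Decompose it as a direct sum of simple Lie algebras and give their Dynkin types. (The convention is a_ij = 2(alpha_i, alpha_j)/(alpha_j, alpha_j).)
A_5 (sl(6)) + D_4 (so(8))

The diagram associated to this matrix has two connected components: the simple roots {alpha_1, alpha_3, alpha_4, alpha_7, alpha_8} form a chain of 5 nodes with single edges (A_5), and {alpha_2, alpha_5, alpha_6, alpha_9} form a chain of 2 nodes with a fork of two nodes at one end (D_4). A semisimple Lie algebra decomposes uniquely as the direct sum of simple ideals, one per connected component of its Dynkin diagram, so g ≅ A_5 ⊕ D_4 (dimension 35 + 28 = 63).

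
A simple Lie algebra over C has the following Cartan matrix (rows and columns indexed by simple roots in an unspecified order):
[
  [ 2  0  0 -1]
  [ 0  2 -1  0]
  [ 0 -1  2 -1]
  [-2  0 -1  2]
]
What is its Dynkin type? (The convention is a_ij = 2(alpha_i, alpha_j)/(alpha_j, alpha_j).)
B_4

The matrix has rank 4 with 2's on the diagonal. Reading the off-diagonal entries as Dynkin edges (a single edge where a_ij = a_ji = -1; a double or triple edge where a_ij * a_ji = 2 or 3), the diagram is a chain of 4 nodes with a double edge at one end; the terminal node there is the unique short simple root (B_4). One simple-root ordering that puts it in standard form is (alpha_2, alpha_3, alpha_4, alpha_1). So the algebra is type B_4, i.e. so(9).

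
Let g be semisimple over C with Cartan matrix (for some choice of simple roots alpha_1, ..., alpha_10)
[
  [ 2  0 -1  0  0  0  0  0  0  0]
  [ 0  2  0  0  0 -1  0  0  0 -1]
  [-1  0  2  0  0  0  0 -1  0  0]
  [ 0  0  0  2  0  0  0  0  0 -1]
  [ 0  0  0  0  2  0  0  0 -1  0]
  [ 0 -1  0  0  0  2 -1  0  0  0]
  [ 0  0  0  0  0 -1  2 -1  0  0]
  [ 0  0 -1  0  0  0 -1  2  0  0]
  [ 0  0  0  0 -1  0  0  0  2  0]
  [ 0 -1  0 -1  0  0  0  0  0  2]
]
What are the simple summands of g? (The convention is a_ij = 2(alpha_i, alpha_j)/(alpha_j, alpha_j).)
type A_2 ⊕ type A_8

The diagram associated to this matrix has two connected components: the simple roots {alpha_5, alpha_9} form a chain of 2 nodes with single edges (A_2), and {alpha_1, alpha_2, alpha_3, alpha_4, alpha_6, alpha_7, alpha_8, alpha_10} form a chain of 8 nodes with single edges (A_8). A semisimple Lie algebra decomposes uniquely as the direct sum of simple ideals, one per connected component of its Dynkin diagram, so g ≅ A_2 ⊕ A_8 (dimension 8 + 80 = 88).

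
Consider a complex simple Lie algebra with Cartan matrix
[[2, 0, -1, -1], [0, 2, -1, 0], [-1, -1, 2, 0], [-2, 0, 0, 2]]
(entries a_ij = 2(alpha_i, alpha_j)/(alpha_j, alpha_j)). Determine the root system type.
type C_4

The matrix has rank 4 with 2's on the diagonal. Reading the off-diagonal entries as Dynkin edges (a single edge where a_ij = a_ji = -1; a double or triple edge where a_ij * a_ji = 2 or 3), the diagram is a chain of 4 nodes with a double edge at one end; the terminal node there is the unique long simple root (C_4). One simple-root ordering that puts it in standard form is (alpha_2, alpha_3, alpha_1, alpha_4). So the algebra is type C_4, i.e. sp(8).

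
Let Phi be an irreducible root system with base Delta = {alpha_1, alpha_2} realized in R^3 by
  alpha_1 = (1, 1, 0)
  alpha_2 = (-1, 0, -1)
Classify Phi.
Compute the Cartan integers a_ij = 2(alpha_i, alpha_j)/(alpha_j, alpha_j); the resulting 2x2 Cartan matrix is
[[2, -1], [-1, 2]].
All simple roots have the same length, so the diagram is simply laced. The associated Dynkin diagram is a chain of 2 nodes with single edges (A_2), so the type is A_2 (the algebra sl(3)).

type A_2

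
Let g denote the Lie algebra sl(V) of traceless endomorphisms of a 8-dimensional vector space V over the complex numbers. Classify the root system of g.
A_7

This is sl(8), which has dimension 8^2 - 1 = 63 and rank 8 - 1 = 7 (a Cartan subalgebra is the diagonal traceless matrices). In the classification of classical Lie algebras, the special linear algebra sl(n+1) has type A_n; here n = 7, so the Dynkin diagram is a chain of 7 nodes with single edges (A_7). Hence the type is A_7.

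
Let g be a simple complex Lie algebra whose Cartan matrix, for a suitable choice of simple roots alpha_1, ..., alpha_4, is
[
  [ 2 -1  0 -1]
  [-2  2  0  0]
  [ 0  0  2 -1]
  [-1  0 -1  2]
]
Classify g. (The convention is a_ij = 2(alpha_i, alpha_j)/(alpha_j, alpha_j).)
The matrix has rank 4 with 2's on the diagonal. Reading the off-diagonal entries as Dynkin edges (a single edge where a_ij = a_ji = -1; a double or triple edge where a_ij * a_ji = 2 or 3), the diagram is a chain of 4 nodes with a double edge at one end; the terminal node there is the unique long simple root (C_4). One simple-root ordering that puts it in standard form is (alpha_3, alpha_4, alpha_1, alpha_2). So the algebra is type C_4, i.e. sp(8).

type C_4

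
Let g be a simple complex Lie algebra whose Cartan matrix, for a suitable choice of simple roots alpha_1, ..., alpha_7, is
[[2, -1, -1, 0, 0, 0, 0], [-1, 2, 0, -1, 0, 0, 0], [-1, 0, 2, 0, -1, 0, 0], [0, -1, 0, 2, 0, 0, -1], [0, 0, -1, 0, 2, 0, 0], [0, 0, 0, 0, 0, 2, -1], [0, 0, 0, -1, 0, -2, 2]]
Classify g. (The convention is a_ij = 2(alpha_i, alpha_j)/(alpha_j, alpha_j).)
The matrix has rank 7 with 2's on the diagonal. Reading the off-diagonal entries as Dynkin edges (a single edge where a_ij = a_ji = -1; a double or triple edge where a_ij * a_ji = 2 or 3), the diagram is a chain of 7 nodes with a double edge at one end; the terminal node there is the unique short simple root (B_7). One simple-root ordering that puts it in standard form is (alpha_5, alpha_3, alpha_1, alpha_2, alpha_4, alpha_7, alpha_6). So the algebra is type B_7, i.e. so(15).

B7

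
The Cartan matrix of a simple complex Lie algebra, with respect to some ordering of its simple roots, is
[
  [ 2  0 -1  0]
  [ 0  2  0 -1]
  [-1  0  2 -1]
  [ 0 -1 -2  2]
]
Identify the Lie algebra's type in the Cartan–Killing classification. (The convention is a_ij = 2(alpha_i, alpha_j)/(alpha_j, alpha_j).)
The matrix has rank 4 with 2's on the diagonal. Reading the off-diagonal entries as Dynkin edges (a single edge where a_ij = a_ji = -1; a double or triple edge where a_ij * a_ji = 2 or 3), the diagram is a chain of 4 nodes with a double edge between the middle two (F_4). One simple-root ordering that puts it in standard form is (alpha_2, alpha_4, alpha_3, alpha_1). So the algebra is type F_4.

type F_4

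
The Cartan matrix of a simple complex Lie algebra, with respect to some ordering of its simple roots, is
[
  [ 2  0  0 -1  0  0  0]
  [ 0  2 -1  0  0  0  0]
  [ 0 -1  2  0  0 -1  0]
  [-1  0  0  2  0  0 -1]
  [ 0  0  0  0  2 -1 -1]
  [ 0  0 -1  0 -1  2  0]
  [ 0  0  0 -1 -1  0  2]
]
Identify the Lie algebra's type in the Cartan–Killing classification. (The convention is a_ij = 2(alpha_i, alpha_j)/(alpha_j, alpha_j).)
The matrix has rank 7 with 2's on the diagonal. Reading the off-diagonal entries as Dynkin edges (a single edge where a_ij = a_ji = -1; a double or triple edge where a_ij * a_ji = 2 or 3), the diagram is a chain of 7 nodes with single edges (A_7). One simple-root ordering that puts it in standard form is (alpha_2, alpha_3, alpha_6, alpha_5, alpha_7, alpha_4, alpha_1). So the algebra is type A_7, i.e. sl(8).

type A_7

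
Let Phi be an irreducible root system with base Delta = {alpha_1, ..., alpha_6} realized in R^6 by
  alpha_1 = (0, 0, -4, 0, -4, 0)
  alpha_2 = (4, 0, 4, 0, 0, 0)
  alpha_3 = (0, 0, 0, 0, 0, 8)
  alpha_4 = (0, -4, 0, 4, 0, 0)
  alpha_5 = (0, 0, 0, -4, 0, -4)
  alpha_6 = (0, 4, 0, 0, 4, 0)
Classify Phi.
C6

Compute the Cartan integers a_ij = 2(alpha_i, alpha_j)/(alpha_j, alpha_j); the resulting 6x6 Cartan matrix is
[[2, -1, 0, 0, 0, -1], [-1, 2, 0, 0, 0, 0], [0, 0, 2, 0, -2, 0], [0, 0, 0, 2, -1, -1], [0, 0, -1, -1, 2, 0], [-1, 0, 0, -1, 0, 2]].
The roots have two lengths (squared-length ratio 2:1); the short ones are alpha_{1,2,4,5,6}. The associated Dynkin diagram is a chain of 6 nodes with a double edge at one end; the terminal node there is the unique long simple root (C_6), so the type is C_6 (the algebra sp(12)).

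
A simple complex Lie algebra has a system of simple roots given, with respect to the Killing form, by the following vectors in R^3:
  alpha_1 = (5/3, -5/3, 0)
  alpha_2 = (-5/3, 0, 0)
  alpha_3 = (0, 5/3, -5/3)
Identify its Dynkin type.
Compute the Cartan integers a_ij = 2(alpha_i, alpha_j)/(alpha_j, alpha_j); the resulting 3x3 Cartan matrix is
[[2, -2, -1], [-1, 2, 0], [-1, 0, 2]].
The roots have two lengths (squared-length ratio 2:1); the short ones are alpha_{2}. The associated Dynkin diagram is a chain of 3 nodes with a double edge at one end; the terminal node there is the unique short simple root (B_3), so the type is B_3 (the algebra so(7)).

B_3 (so(7))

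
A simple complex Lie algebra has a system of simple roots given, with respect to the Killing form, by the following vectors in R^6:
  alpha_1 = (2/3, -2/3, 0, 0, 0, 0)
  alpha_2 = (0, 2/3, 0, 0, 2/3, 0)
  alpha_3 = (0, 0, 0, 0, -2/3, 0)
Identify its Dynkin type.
Compute the Cartan integers a_ij = 2(alpha_i, alpha_j)/(alpha_j, alpha_j); the resulting 3x3 Cartan matrix is
[[2, -1, 0], [-1, 2, -2], [0, -1, 2]].
The roots have two lengths (squared-length ratio 2:1); the short ones are alpha_{3}. The associated Dynkin diagram is a chain of 3 nodes with a double edge at one end; the terminal node there is the unique short simple root (B_3), so the type is B_3 (the algebra so(7)).

B_3 (so(7))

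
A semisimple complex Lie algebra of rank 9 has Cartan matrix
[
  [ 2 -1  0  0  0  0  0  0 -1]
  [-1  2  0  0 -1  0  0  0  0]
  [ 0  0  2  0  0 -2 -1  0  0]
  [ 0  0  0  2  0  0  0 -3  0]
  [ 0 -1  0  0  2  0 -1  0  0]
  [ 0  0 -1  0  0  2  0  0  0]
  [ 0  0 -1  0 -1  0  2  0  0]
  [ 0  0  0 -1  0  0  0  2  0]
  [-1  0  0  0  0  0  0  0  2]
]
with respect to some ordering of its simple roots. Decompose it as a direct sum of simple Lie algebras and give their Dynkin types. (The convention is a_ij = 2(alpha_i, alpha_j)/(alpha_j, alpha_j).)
B7 + G2

The diagram associated to this matrix has two connected components: the simple roots {alpha_1, alpha_2, alpha_3, alpha_5, alpha_6, alpha_7, alpha_9} form a chain of 7 nodes with a double edge at one end; the terminal node there is the unique short simple root (B_7), and {alpha_4, alpha_8} form two nodes joined by a triple edge (G_2). A semisimple Lie algebra decomposes uniquely as the direct sum of simple ideals, one per connected component of its Dynkin diagram, so g ≅ B_7 ⊕ G_2 (dimension 105 + 14 = 119).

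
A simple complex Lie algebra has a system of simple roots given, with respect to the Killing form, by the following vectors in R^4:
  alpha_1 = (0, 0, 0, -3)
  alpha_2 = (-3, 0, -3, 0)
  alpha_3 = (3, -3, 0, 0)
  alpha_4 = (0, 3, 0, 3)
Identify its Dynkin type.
Compute the Cartan integers a_ij = 2(alpha_i, alpha_j)/(alpha_j, alpha_j); the resulting 4x4 Cartan matrix is
[[2, 0, 0, -1], [0, 2, -1, 0], [0, -1, 2, -1], [-2, 0, -1, 2]].
The roots have two lengths (squared-length ratio 2:1); the short ones are alpha_{1}. The associated Dynkin diagram is a chain of 4 nodes with a double edge at one end; the terminal node there is the unique short simple root (B_4), so the type is B_4 (the algebra so(9)).

type B_4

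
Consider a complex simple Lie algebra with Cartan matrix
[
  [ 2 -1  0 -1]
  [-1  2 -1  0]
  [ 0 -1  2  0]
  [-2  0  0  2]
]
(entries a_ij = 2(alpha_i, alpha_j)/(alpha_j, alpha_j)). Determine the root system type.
The matrix has rank 4 with 2's on the diagonal. Reading the off-diagonal entries as Dynkin edges (a single edge where a_ij = a_ji = -1; a double or triple edge where a_ij * a_ji = 2 or 3), the diagram is a chain of 4 nodes with a double edge at one end; the terminal node there is the unique long simple root (C_4). One simple-root ordering that puts it in standard form is (alpha_3, alpha_2, alpha_1, alpha_4). So the algebra is type C_4, i.e. sp(8).

C_4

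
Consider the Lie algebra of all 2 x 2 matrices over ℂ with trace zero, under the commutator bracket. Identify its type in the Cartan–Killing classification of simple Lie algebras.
This is sl(2), which has dimension 2^2 - 1 = 3 and rank 2 - 1 = 1 (a Cartan subalgebra is the diagonal traceless matrices). In the classification of classical Lie algebras, the special linear algebra sl(n+1) has type A_n; here n = 1, so the Dynkin diagram is a chain of 1 nodes with single edges (A_1). Hence the type is A_1.

A_1 (sl(2))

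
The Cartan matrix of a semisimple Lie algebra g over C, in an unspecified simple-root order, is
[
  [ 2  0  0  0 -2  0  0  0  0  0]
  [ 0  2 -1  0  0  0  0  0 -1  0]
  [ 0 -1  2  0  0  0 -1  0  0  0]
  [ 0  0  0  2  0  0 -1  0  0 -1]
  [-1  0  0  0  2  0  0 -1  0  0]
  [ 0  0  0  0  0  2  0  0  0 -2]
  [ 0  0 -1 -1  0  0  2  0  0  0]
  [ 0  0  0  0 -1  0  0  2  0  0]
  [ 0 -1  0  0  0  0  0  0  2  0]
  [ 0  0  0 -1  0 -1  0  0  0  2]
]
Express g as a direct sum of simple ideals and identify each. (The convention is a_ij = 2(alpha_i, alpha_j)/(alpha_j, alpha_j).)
C_3 + C_7

The diagram associated to this matrix has two connected components: the simple roots {alpha_1, alpha_5, alpha_8} form a chain of 3 nodes with a double edge at one end; the terminal node there is the unique long simple root (C_3), and {alpha_2, alpha_3, alpha_4, alpha_6, alpha_7, alpha_9, alpha_10} form a chain of 7 nodes with a double edge at one end; the terminal node there is the unique long simple root (C_7). A semisimple Lie algebra decomposes uniquely as the direct sum of simple ideals, one per connected component of its Dynkin diagram, so g ≅ C_3 ⊕ C_7 (dimension 21 + 105 = 126).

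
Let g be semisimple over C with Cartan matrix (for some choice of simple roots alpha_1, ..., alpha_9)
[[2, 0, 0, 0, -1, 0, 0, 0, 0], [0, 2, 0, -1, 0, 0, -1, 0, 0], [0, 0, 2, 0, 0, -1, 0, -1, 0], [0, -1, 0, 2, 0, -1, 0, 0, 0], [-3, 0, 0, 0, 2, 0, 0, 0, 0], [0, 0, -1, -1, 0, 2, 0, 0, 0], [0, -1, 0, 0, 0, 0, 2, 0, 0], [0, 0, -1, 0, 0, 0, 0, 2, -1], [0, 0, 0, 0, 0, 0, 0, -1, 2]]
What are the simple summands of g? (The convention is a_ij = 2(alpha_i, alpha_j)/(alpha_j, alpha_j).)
The diagram associated to this matrix has two connected components: the simple roots {alpha_2, alpha_3, alpha_4, alpha_6, alpha_7, alpha_8, alpha_9} form a chain of 7 nodes with single edges (A_7), and {alpha_1, alpha_5} form two nodes joined by a triple edge (G_2). A semisimple Lie algebra decomposes uniquely as the direct sum of simple ideals, one per connected component of its Dynkin diagram, so g ≅ A_7 ⊕ G_2 (dimension 63 + 14 = 77).

A_7 ⊕ G_2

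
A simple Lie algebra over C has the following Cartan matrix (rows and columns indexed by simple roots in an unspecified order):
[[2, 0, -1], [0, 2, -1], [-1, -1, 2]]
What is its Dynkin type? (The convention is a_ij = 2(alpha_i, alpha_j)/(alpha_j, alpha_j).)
The matrix has rank 3 with 2's on the diagonal. Reading the off-diagonal entries as Dynkin edges (a single edge where a_ij = a_ji = -1; a double or triple edge where a_ij * a_ji = 2 or 3), the diagram is a chain of 3 nodes with single edges (A_3). One simple-root ordering that puts it in standard form is (alpha_1, alpha_3, alpha_2). So the algebra is type A_3, i.e. sl(4).

type A_3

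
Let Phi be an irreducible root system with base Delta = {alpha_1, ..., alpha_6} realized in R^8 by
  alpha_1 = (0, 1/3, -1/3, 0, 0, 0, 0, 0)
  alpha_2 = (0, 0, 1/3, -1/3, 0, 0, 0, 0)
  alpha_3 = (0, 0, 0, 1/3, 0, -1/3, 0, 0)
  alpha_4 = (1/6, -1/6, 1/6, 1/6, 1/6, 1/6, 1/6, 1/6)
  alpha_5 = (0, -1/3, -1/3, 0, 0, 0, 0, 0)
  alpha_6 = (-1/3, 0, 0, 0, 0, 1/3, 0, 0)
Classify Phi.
Compute the Cartan integers a_ij = 2(alpha_i, alpha_j)/(alpha_j, alpha_j); the resulting 6x6 Cartan matrix is
[[2, -1, 0, -1, 0, 0], [-1, 2, -1, 0, -1, 0], [0, -1, 2, 0, 0, -1], [-1, 0, 0, 2, 0, 0], [0, -1, 0, 0, 2, 0], [0, 0, -1, 0, 0, 2]].
All simple roots have the same length, so the diagram is simply laced. The associated Dynkin diagram is a chain of 5 nodes with one extra node attached to the third node from one end (E_6), so the type is E_6.

E_6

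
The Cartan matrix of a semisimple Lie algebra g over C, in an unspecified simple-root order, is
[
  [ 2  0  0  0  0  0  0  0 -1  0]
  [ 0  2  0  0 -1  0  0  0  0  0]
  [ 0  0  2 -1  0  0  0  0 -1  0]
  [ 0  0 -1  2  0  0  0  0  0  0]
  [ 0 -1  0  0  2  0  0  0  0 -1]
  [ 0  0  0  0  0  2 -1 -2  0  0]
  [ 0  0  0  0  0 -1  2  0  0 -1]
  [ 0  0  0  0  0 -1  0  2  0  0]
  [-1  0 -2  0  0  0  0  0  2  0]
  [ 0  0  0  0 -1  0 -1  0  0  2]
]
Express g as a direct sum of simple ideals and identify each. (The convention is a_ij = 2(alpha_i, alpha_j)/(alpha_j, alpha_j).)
The diagram associated to this matrix has two connected components: the simple roots {alpha_2, alpha_5, alpha_6, alpha_7, alpha_8, alpha_10} form a chain of 6 nodes with a double edge at one end; the terminal node there is the unique short simple root (B_6), and {alpha_1, alpha_3, alpha_4, alpha_9} form a chain of 4 nodes with a double edge between the middle two (F_4). A semisimple Lie algebra decomposes uniquely as the direct sum of simple ideals, one per connected component of its Dynkin diagram, so g ≅ B_6 ⊕ F_4 (dimension 78 + 52 = 130).

B6 ⊕ F4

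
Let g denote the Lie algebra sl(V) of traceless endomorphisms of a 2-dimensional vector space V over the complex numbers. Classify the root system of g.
This is sl(2), which has dimension 2^2 - 1 = 3 and rank 2 - 1 = 1 (a Cartan subalgebra is the diagonal traceless matrices). In the classification of classical Lie algebras, the special linear algebra sl(n+1) has type A_n; here n = 1, so the Dynkin diagram is a chain of 1 nodes with single edges (A_1). Hence the type is A_1.

type A_1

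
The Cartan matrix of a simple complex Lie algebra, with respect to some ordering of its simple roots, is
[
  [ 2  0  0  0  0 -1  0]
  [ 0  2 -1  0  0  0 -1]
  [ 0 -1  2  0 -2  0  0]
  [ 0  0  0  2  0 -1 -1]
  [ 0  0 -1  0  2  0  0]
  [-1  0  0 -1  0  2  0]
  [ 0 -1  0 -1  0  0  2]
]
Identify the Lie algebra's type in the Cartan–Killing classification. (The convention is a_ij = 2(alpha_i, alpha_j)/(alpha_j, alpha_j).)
The matrix has rank 7 with 2's on the diagonal. Reading the off-diagonal entries as Dynkin edges (a single edge where a_ij = a_ji = -1; a double or triple edge where a_ij * a_ji = 2 or 3), the diagram is a chain of 7 nodes with a double edge at one end; the terminal node there is the unique short simple root (B_7). One simple-root ordering that puts it in standard form is (alpha_1, alpha_6, alpha_4, alpha_7, alpha_2, alpha_3, alpha_5). So the algebra is type B_7, i.e. so(15).

type B_7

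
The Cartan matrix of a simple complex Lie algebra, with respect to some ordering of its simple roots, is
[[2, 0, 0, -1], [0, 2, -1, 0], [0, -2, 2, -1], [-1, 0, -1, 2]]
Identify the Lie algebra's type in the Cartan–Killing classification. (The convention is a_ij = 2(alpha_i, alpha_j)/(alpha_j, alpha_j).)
The matrix has rank 4 with 2's on the diagonal. Reading the off-diagonal entries as Dynkin edges (a single edge where a_ij = a_ji = -1; a double or triple edge where a_ij * a_ji = 2 or 3), the diagram is a chain of 4 nodes with a double edge at one end; the terminal node there is the unique short simple root (B_4). One simple-root ordering that puts it in standard form is (alpha_1, alpha_4, alpha_3, alpha_2). So the algebra is type B_4, i.e. so(9).

B_4 (so(9))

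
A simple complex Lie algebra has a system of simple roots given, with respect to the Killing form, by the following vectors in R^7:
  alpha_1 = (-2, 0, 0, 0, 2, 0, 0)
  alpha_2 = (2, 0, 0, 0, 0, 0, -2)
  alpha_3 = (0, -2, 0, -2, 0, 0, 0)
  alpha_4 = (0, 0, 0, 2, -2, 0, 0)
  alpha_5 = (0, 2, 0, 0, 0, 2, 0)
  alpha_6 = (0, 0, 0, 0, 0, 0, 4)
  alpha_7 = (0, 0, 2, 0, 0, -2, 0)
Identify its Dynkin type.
Compute the Cartan integers a_ij = 2(alpha_i, alpha_j)/(alpha_j, alpha_j); the resulting 7x7 Cartan matrix is
[[2, -1, 0, -1, 0, 0, 0], [-1, 2, 0, 0, 0, -1, 0], [0, 0, 2, -1, -1, 0, 0], [-1, 0, -1, 2, 0, 0, 0], [0, 0, -1, 0, 2, 0, -1], [0, -2, 0, 0, 0, 2, 0], [0, 0, 0, 0, -1, 0, 2]].
The roots have two lengths (squared-length ratio 2:1); the short ones are alpha_{1,2,3,4,5,7}. The associated Dynkin diagram is a chain of 7 nodes with a double edge at one end; the terminal node there is the unique long simple root (C_7), so the type is C_7 (the algebra sp(14)).

C_7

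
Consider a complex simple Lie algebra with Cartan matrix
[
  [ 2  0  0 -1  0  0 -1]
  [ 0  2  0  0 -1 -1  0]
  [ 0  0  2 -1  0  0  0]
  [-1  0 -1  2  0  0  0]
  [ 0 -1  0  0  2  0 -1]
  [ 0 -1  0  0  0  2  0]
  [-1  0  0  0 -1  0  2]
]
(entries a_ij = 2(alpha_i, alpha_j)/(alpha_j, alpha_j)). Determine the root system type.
type A_7

The matrix has rank 7 with 2's on the diagonal. Reading the off-diagonal entries as Dynkin edges (a single edge where a_ij = a_ji = -1; a double or triple edge where a_ij * a_ji = 2 or 3), the diagram is a chain of 7 nodes with single edges (A_7). One simple-root ordering that puts it in standard form is (alpha_3, alpha_4, alpha_1, alpha_7, alpha_5, alpha_2, alpha_6). So the algebra is type A_7, i.e. sl(8).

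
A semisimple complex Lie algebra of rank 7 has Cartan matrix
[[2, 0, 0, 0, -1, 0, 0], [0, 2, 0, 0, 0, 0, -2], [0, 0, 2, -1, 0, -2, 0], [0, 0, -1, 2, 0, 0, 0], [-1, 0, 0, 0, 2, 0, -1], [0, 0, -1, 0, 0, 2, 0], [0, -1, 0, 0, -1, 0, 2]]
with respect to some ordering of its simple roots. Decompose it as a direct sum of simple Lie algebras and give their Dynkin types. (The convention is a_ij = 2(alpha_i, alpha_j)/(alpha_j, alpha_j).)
type B_3 ⊕ type C_4

The diagram associated to this matrix has two connected components: the simple roots {alpha_3, alpha_4, alpha_6} form a chain of 3 nodes with a double edge at one end; the terminal node there is the unique short simple root (B_3), and {alpha_1, alpha_2, alpha_5, alpha_7} form a chain of 4 nodes with a double edge at one end; the terminal node there is the unique long simple root (C_4). A semisimple Lie algebra decomposes uniquely as the direct sum of simple ideals, one per connected component of its Dynkin diagram, so g ≅ B_3 ⊕ C_4 (dimension 21 + 36 = 57).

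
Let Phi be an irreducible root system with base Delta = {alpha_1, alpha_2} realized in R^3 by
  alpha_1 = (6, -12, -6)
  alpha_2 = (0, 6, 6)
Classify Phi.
G_2

Compute the Cartan integers a_ij = 2(alpha_i, alpha_j)/(alpha_j, alpha_j); the resulting 2x2 Cartan matrix is
[[2, -3], [-1, 2]].
The roots have two lengths (squared-length ratio 3:1); the short ones are alpha_{2}. The associated Dynkin diagram is two nodes joined by a triple edge (G_2), so the type is G_2.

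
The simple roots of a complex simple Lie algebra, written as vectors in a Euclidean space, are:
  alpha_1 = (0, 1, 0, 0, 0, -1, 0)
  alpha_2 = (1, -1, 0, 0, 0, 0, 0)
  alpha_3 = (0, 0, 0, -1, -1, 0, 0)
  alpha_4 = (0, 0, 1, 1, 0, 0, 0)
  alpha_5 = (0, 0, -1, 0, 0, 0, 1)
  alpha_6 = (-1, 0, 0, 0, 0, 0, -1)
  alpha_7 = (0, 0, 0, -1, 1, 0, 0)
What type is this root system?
D7

Compute the Cartan integers a_ij = 2(alpha_i, alpha_j)/(alpha_j, alpha_j); the resulting 7x7 Cartan matrix is
[[2, -1, 0, 0, 0, 0, 0], [-1, 2, 0, 0, 0, -1, 0], [0, 0, 2, -1, 0, 0, 0], [0, 0, -1, 2, -1, 0, -1], [0, 0, 0, -1, 2, -1, 0], [0, -1, 0, 0, -1, 2, 0], [0, 0, 0, -1, 0, 0, 2]].
All simple roots have the same length, so the diagram is simply laced. The associated Dynkin diagram is a chain of 5 nodes with a fork of two nodes at one end (D_7), so the type is D_7 (the algebra so(14)).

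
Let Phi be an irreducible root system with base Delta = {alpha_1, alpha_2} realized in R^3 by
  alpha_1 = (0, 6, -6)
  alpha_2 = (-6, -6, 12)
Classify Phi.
G_2

Compute the Cartan integers a_ij = 2(alpha_i, alpha_j)/(alpha_j, alpha_j); the resulting 2x2 Cartan matrix is
[[2, -1], [-3, 2]].
The roots have two lengths (squared-length ratio 3:1); the short ones are alpha_{1}. The associated Dynkin diagram is two nodes joined by a triple edge (G_2), so the type is G_2.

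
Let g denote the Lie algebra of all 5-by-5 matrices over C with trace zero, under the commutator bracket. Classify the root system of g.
This is sl(5), which has dimension 5^2 - 1 = 24 and rank 5 - 1 = 4 (a Cartan subalgebra is the diagonal traceless matrices). In the classification of classical Lie algebras, the special linear algebra sl(n+1) has type A_n; here n = 4, so the Dynkin diagram is a chain of 4 nodes with single edges (A_4). Hence the type is A_4.

A4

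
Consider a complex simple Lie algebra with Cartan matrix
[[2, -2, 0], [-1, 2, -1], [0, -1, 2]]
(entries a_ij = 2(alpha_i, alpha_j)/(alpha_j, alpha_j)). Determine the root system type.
type C_3

The matrix has rank 3 with 2's on the diagonal. Reading the off-diagonal entries as Dynkin edges (a single edge where a_ij = a_ji = -1; a double or triple edge where a_ij * a_ji = 2 or 3), the diagram is a chain of 3 nodes with a double edge at one end; the terminal node there is the unique long simple root (C_3). One simple-root ordering that puts it in standard form is (alpha_3, alpha_2, alpha_1). So the algebra is type C_3, i.e. sp(6).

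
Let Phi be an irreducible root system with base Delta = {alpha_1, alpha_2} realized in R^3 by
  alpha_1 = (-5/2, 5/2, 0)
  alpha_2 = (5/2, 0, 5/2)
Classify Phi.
type A_2

Compute the Cartan integers a_ij = 2(alpha_i, alpha_j)/(alpha_j, alpha_j); the resulting 2x2 Cartan matrix is
[[2, -1], [-1, 2]].
All simple roots have the same length, so the diagram is simply laced. The associated Dynkin diagram is a chain of 2 nodes with single edges (A_2), so the type is A_2 (the algebra sl(3)).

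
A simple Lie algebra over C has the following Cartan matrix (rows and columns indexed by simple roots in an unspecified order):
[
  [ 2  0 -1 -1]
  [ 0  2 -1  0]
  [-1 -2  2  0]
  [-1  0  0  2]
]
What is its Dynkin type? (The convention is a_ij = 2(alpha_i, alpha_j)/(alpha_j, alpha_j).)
type B_4

The matrix has rank 4 with 2's on the diagonal. Reading the off-diagonal entries as Dynkin edges (a single edge where a_ij = a_ji = -1; a double or triple edge where a_ij * a_ji = 2 or 3), the diagram is a chain of 4 nodes with a double edge at one end; the terminal node there is the unique short simple root (B_4). One simple-root ordering that puts it in standard form is (alpha_4, alpha_1, alpha_3, alpha_2). So the algebra is type B_4, i.e. so(9).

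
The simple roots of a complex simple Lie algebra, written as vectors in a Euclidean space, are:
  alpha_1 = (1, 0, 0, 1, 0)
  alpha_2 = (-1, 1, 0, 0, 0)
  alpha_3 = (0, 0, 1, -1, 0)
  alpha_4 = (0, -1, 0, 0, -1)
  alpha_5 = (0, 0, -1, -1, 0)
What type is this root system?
Compute the Cartan integers a_ij = 2(alpha_i, alpha_j)/(alpha_j, alpha_j); the resulting 5x5 Cartan matrix is
[[2, -1, -1, 0, -1], [-1, 2, 0, -1, 0], [-1, 0, 2, 0, 0], [0, -1, 0, 2, 0], [-1, 0, 0, 0, 2]].
All simple roots have the same length, so the diagram is simply laced. The associated Dynkin diagram is a chain of 3 nodes with a fork of two nodes at one end (D_5), so the type is D_5 (the algebra so(10)).

D5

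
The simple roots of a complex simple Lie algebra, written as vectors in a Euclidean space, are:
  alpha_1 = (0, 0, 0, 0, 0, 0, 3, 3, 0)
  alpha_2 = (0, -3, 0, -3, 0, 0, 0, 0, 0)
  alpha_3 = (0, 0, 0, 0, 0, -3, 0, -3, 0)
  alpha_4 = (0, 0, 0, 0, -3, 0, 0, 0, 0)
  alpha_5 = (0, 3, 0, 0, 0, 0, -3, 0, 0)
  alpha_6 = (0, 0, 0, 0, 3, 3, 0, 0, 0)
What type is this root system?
Compute the Cartan integers a_ij = 2(alpha_i, alpha_j)/(alpha_j, alpha_j); the resulting 6x6 Cartan matrix is
[[2, 0, -1, 0, -1, 0], [0, 2, 0, 0, -1, 0], [-1, 0, 2, 0, 0, -1], [0, 0, 0, 2, 0, -1], [-1, -1, 0, 0, 2, 0], [0, 0, -1, -2, 0, 2]].
The roots have two lengths (squared-length ratio 2:1); the short ones are alpha_{4}. The associated Dynkin diagram is a chain of 6 nodes with a double edge at one end; the terminal node there is the unique short simple root (B_6), so the type is B_6 (the algebra so(13)).

type B_6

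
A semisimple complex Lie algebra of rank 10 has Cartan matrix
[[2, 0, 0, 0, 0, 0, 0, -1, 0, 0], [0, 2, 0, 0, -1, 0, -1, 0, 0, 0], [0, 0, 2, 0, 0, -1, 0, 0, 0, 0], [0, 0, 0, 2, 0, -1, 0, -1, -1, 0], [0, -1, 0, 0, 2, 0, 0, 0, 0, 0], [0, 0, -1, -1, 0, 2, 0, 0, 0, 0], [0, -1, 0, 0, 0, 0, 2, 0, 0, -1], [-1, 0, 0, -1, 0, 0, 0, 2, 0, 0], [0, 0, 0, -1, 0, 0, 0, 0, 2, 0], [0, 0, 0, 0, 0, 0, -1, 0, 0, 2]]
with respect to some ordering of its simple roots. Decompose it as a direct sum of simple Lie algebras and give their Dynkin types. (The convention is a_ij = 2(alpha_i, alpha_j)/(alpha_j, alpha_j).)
A_4 + E_6

The diagram associated to this matrix has two connected components: the simple roots {alpha_2, alpha_5, alpha_7, alpha_10} form a chain of 4 nodes with single edges (A_4), and {alpha_1, alpha_3, alpha_4, alpha_6, alpha_8, alpha_9} form a chain of 5 nodes with one extra node attached to the third node from one end (E_6). A semisimple Lie algebra decomposes uniquely as the direct sum of simple ideals, one per connected component of its Dynkin diagram, so g ≅ A_4 ⊕ E_6 (dimension 24 + 78 = 102).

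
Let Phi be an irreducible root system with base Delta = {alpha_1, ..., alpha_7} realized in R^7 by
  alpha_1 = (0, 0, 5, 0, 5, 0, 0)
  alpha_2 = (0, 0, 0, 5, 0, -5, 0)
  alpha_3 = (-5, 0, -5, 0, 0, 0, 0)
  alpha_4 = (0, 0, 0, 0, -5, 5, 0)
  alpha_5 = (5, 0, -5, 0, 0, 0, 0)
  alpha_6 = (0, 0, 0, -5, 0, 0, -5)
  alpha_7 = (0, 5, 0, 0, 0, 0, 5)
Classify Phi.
Compute the Cartan integers a_ij = 2(alpha_i, alpha_j)/(alpha_j, alpha_j); the resulting 7x7 Cartan matrix is
[[2, 0, -1, -1, -1, 0, 0], [0, 2, 0, -1, 0, -1, 0], [-1, 0, 2, 0, 0, 0, 0], [-1, -1, 0, 2, 0, 0, 0], [-1, 0, 0, 0, 2, 0, 0], [0, -1, 0, 0, 0, 2, -1], [0, 0, 0, 0, 0, -1, 2]].
All simple roots have the same length, so the diagram is simply laced. The associated Dynkin diagram is a chain of 5 nodes with a fork of two nodes at one end (D_7), so the type is D_7 (the algebra so(14)).

D_7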